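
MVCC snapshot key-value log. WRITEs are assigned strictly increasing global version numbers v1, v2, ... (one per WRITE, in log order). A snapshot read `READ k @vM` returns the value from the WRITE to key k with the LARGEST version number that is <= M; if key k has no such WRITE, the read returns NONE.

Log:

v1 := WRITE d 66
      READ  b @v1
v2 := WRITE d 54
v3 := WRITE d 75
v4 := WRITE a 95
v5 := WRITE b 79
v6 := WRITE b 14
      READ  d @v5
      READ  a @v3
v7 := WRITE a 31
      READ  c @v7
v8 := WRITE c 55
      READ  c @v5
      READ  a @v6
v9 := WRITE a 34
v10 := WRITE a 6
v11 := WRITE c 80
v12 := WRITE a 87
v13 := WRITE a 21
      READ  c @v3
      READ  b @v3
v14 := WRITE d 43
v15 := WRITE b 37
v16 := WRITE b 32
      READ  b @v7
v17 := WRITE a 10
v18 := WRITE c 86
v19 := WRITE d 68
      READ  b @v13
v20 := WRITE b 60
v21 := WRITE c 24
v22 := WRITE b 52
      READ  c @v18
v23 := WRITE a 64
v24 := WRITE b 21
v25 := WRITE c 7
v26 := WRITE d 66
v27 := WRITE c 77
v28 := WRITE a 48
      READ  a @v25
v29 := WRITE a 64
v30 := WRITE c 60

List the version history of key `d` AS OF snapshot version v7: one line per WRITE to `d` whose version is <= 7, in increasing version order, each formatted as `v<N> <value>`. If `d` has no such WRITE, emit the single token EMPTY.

Answer: v1 66
v2 54
v3 75

Derivation:
Scan writes for key=d with version <= 7:
  v1 WRITE d 66 -> keep
  v2 WRITE d 54 -> keep
  v3 WRITE d 75 -> keep
  v4 WRITE a 95 -> skip
  v5 WRITE b 79 -> skip
  v6 WRITE b 14 -> skip
  v7 WRITE a 31 -> skip
  v8 WRITE c 55 -> skip
  v9 WRITE a 34 -> skip
  v10 WRITE a 6 -> skip
  v11 WRITE c 80 -> skip
  v12 WRITE a 87 -> skip
  v13 WRITE a 21 -> skip
  v14 WRITE d 43 -> drop (> snap)
  v15 WRITE b 37 -> skip
  v16 WRITE b 32 -> skip
  v17 WRITE a 10 -> skip
  v18 WRITE c 86 -> skip
  v19 WRITE d 68 -> drop (> snap)
  v20 WRITE b 60 -> skip
  v21 WRITE c 24 -> skip
  v22 WRITE b 52 -> skip
  v23 WRITE a 64 -> skip
  v24 WRITE b 21 -> skip
  v25 WRITE c 7 -> skip
  v26 WRITE d 66 -> drop (> snap)
  v27 WRITE c 77 -> skip
  v28 WRITE a 48 -> skip
  v29 WRITE a 64 -> skip
  v30 WRITE c 60 -> skip
Collected: [(1, 66), (2, 54), (3, 75)]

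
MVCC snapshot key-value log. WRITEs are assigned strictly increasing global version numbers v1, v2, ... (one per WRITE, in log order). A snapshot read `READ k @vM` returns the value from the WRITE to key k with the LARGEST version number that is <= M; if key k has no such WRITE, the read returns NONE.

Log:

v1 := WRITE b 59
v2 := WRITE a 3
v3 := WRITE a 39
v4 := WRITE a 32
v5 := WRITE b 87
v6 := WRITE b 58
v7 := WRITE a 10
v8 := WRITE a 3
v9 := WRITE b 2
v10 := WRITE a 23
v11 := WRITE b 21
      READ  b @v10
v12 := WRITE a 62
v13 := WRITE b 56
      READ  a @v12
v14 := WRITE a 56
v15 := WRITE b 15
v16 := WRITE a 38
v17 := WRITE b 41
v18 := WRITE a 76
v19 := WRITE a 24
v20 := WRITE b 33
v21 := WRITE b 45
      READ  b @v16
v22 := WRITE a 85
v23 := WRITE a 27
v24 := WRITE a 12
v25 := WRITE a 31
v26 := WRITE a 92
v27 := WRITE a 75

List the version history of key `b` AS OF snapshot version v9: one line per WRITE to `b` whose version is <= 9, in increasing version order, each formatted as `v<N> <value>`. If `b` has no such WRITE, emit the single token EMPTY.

Answer: v1 59
v5 87
v6 58
v9 2

Derivation:
Scan writes for key=b with version <= 9:
  v1 WRITE b 59 -> keep
  v2 WRITE a 3 -> skip
  v3 WRITE a 39 -> skip
  v4 WRITE a 32 -> skip
  v5 WRITE b 87 -> keep
  v6 WRITE b 58 -> keep
  v7 WRITE a 10 -> skip
  v8 WRITE a 3 -> skip
  v9 WRITE b 2 -> keep
  v10 WRITE a 23 -> skip
  v11 WRITE b 21 -> drop (> snap)
  v12 WRITE a 62 -> skip
  v13 WRITE b 56 -> drop (> snap)
  v14 WRITE a 56 -> skip
  v15 WRITE b 15 -> drop (> snap)
  v16 WRITE a 38 -> skip
  v17 WRITE b 41 -> drop (> snap)
  v18 WRITE a 76 -> skip
  v19 WRITE a 24 -> skip
  v20 WRITE b 33 -> drop (> snap)
  v21 WRITE b 45 -> drop (> snap)
  v22 WRITE a 85 -> skip
  v23 WRITE a 27 -> skip
  v24 WRITE a 12 -> skip
  v25 WRITE a 31 -> skip
  v26 WRITE a 92 -> skip
  v27 WRITE a 75 -> skip
Collected: [(1, 59), (5, 87), (6, 58), (9, 2)]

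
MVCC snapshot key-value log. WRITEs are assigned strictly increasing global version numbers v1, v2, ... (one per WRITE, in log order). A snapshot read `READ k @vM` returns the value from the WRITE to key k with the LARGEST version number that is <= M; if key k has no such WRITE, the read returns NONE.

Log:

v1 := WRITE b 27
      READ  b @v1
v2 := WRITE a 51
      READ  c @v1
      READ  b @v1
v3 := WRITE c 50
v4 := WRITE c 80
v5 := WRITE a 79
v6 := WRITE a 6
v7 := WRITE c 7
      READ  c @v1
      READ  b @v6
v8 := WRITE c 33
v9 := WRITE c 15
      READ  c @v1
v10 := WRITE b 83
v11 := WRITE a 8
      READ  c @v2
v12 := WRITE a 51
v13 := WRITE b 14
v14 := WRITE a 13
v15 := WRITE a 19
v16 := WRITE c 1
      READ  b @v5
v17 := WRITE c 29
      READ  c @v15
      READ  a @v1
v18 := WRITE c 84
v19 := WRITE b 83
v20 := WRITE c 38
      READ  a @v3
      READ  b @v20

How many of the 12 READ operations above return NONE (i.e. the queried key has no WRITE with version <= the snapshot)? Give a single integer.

v1: WRITE b=27  (b history now [(1, 27)])
READ b @v1: history=[(1, 27)] -> pick v1 -> 27
v2: WRITE a=51  (a history now [(2, 51)])
READ c @v1: history=[] -> no version <= 1 -> NONE
READ b @v1: history=[(1, 27)] -> pick v1 -> 27
v3: WRITE c=50  (c history now [(3, 50)])
v4: WRITE c=80  (c history now [(3, 50), (4, 80)])
v5: WRITE a=79  (a history now [(2, 51), (5, 79)])
v6: WRITE a=6  (a history now [(2, 51), (5, 79), (6, 6)])
v7: WRITE c=7  (c history now [(3, 50), (4, 80), (7, 7)])
READ c @v1: history=[(3, 50), (4, 80), (7, 7)] -> no version <= 1 -> NONE
READ b @v6: history=[(1, 27)] -> pick v1 -> 27
v8: WRITE c=33  (c history now [(3, 50), (4, 80), (7, 7), (8, 33)])
v9: WRITE c=15  (c history now [(3, 50), (4, 80), (7, 7), (8, 33), (9, 15)])
READ c @v1: history=[(3, 50), (4, 80), (7, 7), (8, 33), (9, 15)] -> no version <= 1 -> NONE
v10: WRITE b=83  (b history now [(1, 27), (10, 83)])
v11: WRITE a=8  (a history now [(2, 51), (5, 79), (6, 6), (11, 8)])
READ c @v2: history=[(3, 50), (4, 80), (7, 7), (8, 33), (9, 15)] -> no version <= 2 -> NONE
v12: WRITE a=51  (a history now [(2, 51), (5, 79), (6, 6), (11, 8), (12, 51)])
v13: WRITE b=14  (b history now [(1, 27), (10, 83), (13, 14)])
v14: WRITE a=13  (a history now [(2, 51), (5, 79), (6, 6), (11, 8), (12, 51), (14, 13)])
v15: WRITE a=19  (a history now [(2, 51), (5, 79), (6, 6), (11, 8), (12, 51), (14, 13), (15, 19)])
v16: WRITE c=1  (c history now [(3, 50), (4, 80), (7, 7), (8, 33), (9, 15), (16, 1)])
READ b @v5: history=[(1, 27), (10, 83), (13, 14)] -> pick v1 -> 27
v17: WRITE c=29  (c history now [(3, 50), (4, 80), (7, 7), (8, 33), (9, 15), (16, 1), (17, 29)])
READ c @v15: history=[(3, 50), (4, 80), (7, 7), (8, 33), (9, 15), (16, 1), (17, 29)] -> pick v9 -> 15
READ a @v1: history=[(2, 51), (5, 79), (6, 6), (11, 8), (12, 51), (14, 13), (15, 19)] -> no version <= 1 -> NONE
v18: WRITE c=84  (c history now [(3, 50), (4, 80), (7, 7), (8, 33), (9, 15), (16, 1), (17, 29), (18, 84)])
v19: WRITE b=83  (b history now [(1, 27), (10, 83), (13, 14), (19, 83)])
v20: WRITE c=38  (c history now [(3, 50), (4, 80), (7, 7), (8, 33), (9, 15), (16, 1), (17, 29), (18, 84), (20, 38)])
READ a @v3: history=[(2, 51), (5, 79), (6, 6), (11, 8), (12, 51), (14, 13), (15, 19)] -> pick v2 -> 51
READ b @v20: history=[(1, 27), (10, 83), (13, 14), (19, 83)] -> pick v19 -> 83
Read results in order: ['27', 'NONE', '27', 'NONE', '27', 'NONE', 'NONE', '27', '15', 'NONE', '51', '83']
NONE count = 5

Answer: 5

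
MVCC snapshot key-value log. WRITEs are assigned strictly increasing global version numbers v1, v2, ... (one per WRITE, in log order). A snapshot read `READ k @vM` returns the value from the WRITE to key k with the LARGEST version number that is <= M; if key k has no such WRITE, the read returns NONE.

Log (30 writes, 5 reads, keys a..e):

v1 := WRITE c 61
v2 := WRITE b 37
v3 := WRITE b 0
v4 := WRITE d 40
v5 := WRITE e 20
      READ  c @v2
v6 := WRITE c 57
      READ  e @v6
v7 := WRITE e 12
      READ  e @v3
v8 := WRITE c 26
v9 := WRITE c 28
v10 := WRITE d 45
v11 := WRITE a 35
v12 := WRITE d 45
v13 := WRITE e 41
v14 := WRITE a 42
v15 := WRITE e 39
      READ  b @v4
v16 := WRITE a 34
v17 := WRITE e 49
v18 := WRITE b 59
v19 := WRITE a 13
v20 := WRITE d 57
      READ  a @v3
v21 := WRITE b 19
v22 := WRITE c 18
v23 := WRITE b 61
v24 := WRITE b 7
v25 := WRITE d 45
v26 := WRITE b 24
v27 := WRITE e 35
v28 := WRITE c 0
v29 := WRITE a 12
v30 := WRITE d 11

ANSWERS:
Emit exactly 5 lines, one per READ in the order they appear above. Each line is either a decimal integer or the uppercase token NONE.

v1: WRITE c=61  (c history now [(1, 61)])
v2: WRITE b=37  (b history now [(2, 37)])
v3: WRITE b=0  (b history now [(2, 37), (3, 0)])
v4: WRITE d=40  (d history now [(4, 40)])
v5: WRITE e=20  (e history now [(5, 20)])
READ c @v2: history=[(1, 61)] -> pick v1 -> 61
v6: WRITE c=57  (c history now [(1, 61), (6, 57)])
READ e @v6: history=[(5, 20)] -> pick v5 -> 20
v7: WRITE e=12  (e history now [(5, 20), (7, 12)])
READ e @v3: history=[(5, 20), (7, 12)] -> no version <= 3 -> NONE
v8: WRITE c=26  (c history now [(1, 61), (6, 57), (8, 26)])
v9: WRITE c=28  (c history now [(1, 61), (6, 57), (8, 26), (9, 28)])
v10: WRITE d=45  (d history now [(4, 40), (10, 45)])
v11: WRITE a=35  (a history now [(11, 35)])
v12: WRITE d=45  (d history now [(4, 40), (10, 45), (12, 45)])
v13: WRITE e=41  (e history now [(5, 20), (7, 12), (13, 41)])
v14: WRITE a=42  (a history now [(11, 35), (14, 42)])
v15: WRITE e=39  (e history now [(5, 20), (7, 12), (13, 41), (15, 39)])
READ b @v4: history=[(2, 37), (3, 0)] -> pick v3 -> 0
v16: WRITE a=34  (a history now [(11, 35), (14, 42), (16, 34)])
v17: WRITE e=49  (e history now [(5, 20), (7, 12), (13, 41), (15, 39), (17, 49)])
v18: WRITE b=59  (b history now [(2, 37), (3, 0), (18, 59)])
v19: WRITE a=13  (a history now [(11, 35), (14, 42), (16, 34), (19, 13)])
v20: WRITE d=57  (d history now [(4, 40), (10, 45), (12, 45), (20, 57)])
READ a @v3: history=[(11, 35), (14, 42), (16, 34), (19, 13)] -> no version <= 3 -> NONE
v21: WRITE b=19  (b history now [(2, 37), (3, 0), (18, 59), (21, 19)])
v22: WRITE c=18  (c history now [(1, 61), (6, 57), (8, 26), (9, 28), (22, 18)])
v23: WRITE b=61  (b history now [(2, 37), (3, 0), (18, 59), (21, 19), (23, 61)])
v24: WRITE b=7  (b history now [(2, 37), (3, 0), (18, 59), (21, 19), (23, 61), (24, 7)])
v25: WRITE d=45  (d history now [(4, 40), (10, 45), (12, 45), (20, 57), (25, 45)])
v26: WRITE b=24  (b history now [(2, 37), (3, 0), (18, 59), (21, 19), (23, 61), (24, 7), (26, 24)])
v27: WRITE e=35  (e history now [(5, 20), (7, 12), (13, 41), (15, 39), (17, 49), (27, 35)])
v28: WRITE c=0  (c history now [(1, 61), (6, 57), (8, 26), (9, 28), (22, 18), (28, 0)])
v29: WRITE a=12  (a history now [(11, 35), (14, 42), (16, 34), (19, 13), (29, 12)])
v30: WRITE d=11  (d history now [(4, 40), (10, 45), (12, 45), (20, 57), (25, 45), (30, 11)])

Answer: 61
20
NONE
0
NONE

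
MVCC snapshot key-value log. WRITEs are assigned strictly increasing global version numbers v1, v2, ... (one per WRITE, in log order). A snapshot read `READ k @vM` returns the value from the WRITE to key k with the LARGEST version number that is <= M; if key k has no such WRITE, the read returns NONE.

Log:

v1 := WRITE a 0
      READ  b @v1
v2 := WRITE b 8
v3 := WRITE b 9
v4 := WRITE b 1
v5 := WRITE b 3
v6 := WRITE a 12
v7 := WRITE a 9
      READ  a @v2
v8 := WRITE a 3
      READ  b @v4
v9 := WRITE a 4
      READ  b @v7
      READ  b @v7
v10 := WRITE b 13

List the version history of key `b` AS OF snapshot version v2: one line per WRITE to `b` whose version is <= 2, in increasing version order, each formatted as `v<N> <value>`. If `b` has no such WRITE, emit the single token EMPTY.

Answer: v2 8

Derivation:
Scan writes for key=b with version <= 2:
  v1 WRITE a 0 -> skip
  v2 WRITE b 8 -> keep
  v3 WRITE b 9 -> drop (> snap)
  v4 WRITE b 1 -> drop (> snap)
  v5 WRITE b 3 -> drop (> snap)
  v6 WRITE a 12 -> skip
  v7 WRITE a 9 -> skip
  v8 WRITE a 3 -> skip
  v9 WRITE a 4 -> skip
  v10 WRITE b 13 -> drop (> snap)
Collected: [(2, 8)]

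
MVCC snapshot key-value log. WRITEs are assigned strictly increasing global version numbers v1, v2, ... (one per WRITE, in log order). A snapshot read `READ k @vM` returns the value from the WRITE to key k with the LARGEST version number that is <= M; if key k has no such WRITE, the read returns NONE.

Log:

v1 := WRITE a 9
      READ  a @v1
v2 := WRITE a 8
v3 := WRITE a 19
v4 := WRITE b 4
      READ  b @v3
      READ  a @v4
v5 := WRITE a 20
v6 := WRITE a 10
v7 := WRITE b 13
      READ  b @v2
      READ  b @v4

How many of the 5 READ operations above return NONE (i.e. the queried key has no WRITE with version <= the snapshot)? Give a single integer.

Answer: 2

Derivation:
v1: WRITE a=9  (a history now [(1, 9)])
READ a @v1: history=[(1, 9)] -> pick v1 -> 9
v2: WRITE a=8  (a history now [(1, 9), (2, 8)])
v3: WRITE a=19  (a history now [(1, 9), (2, 8), (3, 19)])
v4: WRITE b=4  (b history now [(4, 4)])
READ b @v3: history=[(4, 4)] -> no version <= 3 -> NONE
READ a @v4: history=[(1, 9), (2, 8), (3, 19)] -> pick v3 -> 19
v5: WRITE a=20  (a history now [(1, 9), (2, 8), (3, 19), (5, 20)])
v6: WRITE a=10  (a history now [(1, 9), (2, 8), (3, 19), (5, 20), (6, 10)])
v7: WRITE b=13  (b history now [(4, 4), (7, 13)])
READ b @v2: history=[(4, 4), (7, 13)] -> no version <= 2 -> NONE
READ b @v4: history=[(4, 4), (7, 13)] -> pick v4 -> 4
Read results in order: ['9', 'NONE', '19', 'NONE', '4']
NONE count = 2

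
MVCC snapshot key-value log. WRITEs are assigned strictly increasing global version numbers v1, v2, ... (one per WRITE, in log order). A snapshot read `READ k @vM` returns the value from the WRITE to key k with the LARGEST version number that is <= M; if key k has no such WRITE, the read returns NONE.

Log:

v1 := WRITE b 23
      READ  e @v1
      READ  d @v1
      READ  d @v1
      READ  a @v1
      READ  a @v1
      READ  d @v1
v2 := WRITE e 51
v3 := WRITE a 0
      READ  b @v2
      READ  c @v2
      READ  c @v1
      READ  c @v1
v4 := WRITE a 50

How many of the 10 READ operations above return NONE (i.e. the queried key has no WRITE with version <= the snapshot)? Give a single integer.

v1: WRITE b=23  (b history now [(1, 23)])
READ e @v1: history=[] -> no version <= 1 -> NONE
READ d @v1: history=[] -> no version <= 1 -> NONE
READ d @v1: history=[] -> no version <= 1 -> NONE
READ a @v1: history=[] -> no version <= 1 -> NONE
READ a @v1: history=[] -> no version <= 1 -> NONE
READ d @v1: history=[] -> no version <= 1 -> NONE
v2: WRITE e=51  (e history now [(2, 51)])
v3: WRITE a=0  (a history now [(3, 0)])
READ b @v2: history=[(1, 23)] -> pick v1 -> 23
READ c @v2: history=[] -> no version <= 2 -> NONE
READ c @v1: history=[] -> no version <= 1 -> NONE
READ c @v1: history=[] -> no version <= 1 -> NONE
v4: WRITE a=50  (a history now [(3, 0), (4, 50)])
Read results in order: ['NONE', 'NONE', 'NONE', 'NONE', 'NONE', 'NONE', '23', 'NONE', 'NONE', 'NONE']
NONE count = 9

Answer: 9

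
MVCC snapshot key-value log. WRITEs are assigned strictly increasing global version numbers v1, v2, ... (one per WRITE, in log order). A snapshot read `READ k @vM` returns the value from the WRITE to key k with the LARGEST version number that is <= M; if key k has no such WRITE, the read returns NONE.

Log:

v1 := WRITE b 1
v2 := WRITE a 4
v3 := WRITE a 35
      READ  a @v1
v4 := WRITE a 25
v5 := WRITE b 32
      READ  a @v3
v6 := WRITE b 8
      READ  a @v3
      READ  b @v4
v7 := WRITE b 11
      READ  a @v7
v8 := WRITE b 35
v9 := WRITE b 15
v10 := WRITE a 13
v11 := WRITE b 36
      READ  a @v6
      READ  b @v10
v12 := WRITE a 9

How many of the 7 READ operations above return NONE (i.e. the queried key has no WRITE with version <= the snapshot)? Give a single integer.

Answer: 1

Derivation:
v1: WRITE b=1  (b history now [(1, 1)])
v2: WRITE a=4  (a history now [(2, 4)])
v3: WRITE a=35  (a history now [(2, 4), (3, 35)])
READ a @v1: history=[(2, 4), (3, 35)] -> no version <= 1 -> NONE
v4: WRITE a=25  (a history now [(2, 4), (3, 35), (4, 25)])
v5: WRITE b=32  (b history now [(1, 1), (5, 32)])
READ a @v3: history=[(2, 4), (3, 35), (4, 25)] -> pick v3 -> 35
v6: WRITE b=8  (b history now [(1, 1), (5, 32), (6, 8)])
READ a @v3: history=[(2, 4), (3, 35), (4, 25)] -> pick v3 -> 35
READ b @v4: history=[(1, 1), (5, 32), (6, 8)] -> pick v1 -> 1
v7: WRITE b=11  (b history now [(1, 1), (5, 32), (6, 8), (7, 11)])
READ a @v7: history=[(2, 4), (3, 35), (4, 25)] -> pick v4 -> 25
v8: WRITE b=35  (b history now [(1, 1), (5, 32), (6, 8), (7, 11), (8, 35)])
v9: WRITE b=15  (b history now [(1, 1), (5, 32), (6, 8), (7, 11), (8, 35), (9, 15)])
v10: WRITE a=13  (a history now [(2, 4), (3, 35), (4, 25), (10, 13)])
v11: WRITE b=36  (b history now [(1, 1), (5, 32), (6, 8), (7, 11), (8, 35), (9, 15), (11, 36)])
READ a @v6: history=[(2, 4), (3, 35), (4, 25), (10, 13)] -> pick v4 -> 25
READ b @v10: history=[(1, 1), (5, 32), (6, 8), (7, 11), (8, 35), (9, 15), (11, 36)] -> pick v9 -> 15
v12: WRITE a=9  (a history now [(2, 4), (3, 35), (4, 25), (10, 13), (12, 9)])
Read results in order: ['NONE', '35', '35', '1', '25', '25', '15']
NONE count = 1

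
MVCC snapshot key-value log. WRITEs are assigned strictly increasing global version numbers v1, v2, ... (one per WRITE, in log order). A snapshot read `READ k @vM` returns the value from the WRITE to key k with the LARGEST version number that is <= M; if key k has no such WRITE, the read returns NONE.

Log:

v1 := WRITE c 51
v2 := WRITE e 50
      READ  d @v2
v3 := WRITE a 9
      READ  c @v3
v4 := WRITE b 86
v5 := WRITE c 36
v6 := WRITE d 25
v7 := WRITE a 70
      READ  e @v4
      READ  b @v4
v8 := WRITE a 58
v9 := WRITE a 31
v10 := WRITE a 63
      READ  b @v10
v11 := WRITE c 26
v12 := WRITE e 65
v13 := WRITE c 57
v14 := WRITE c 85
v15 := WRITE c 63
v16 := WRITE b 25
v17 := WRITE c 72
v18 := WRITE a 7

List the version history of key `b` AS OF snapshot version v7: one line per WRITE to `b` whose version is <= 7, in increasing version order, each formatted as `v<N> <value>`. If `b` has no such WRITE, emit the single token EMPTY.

Scan writes for key=b with version <= 7:
  v1 WRITE c 51 -> skip
  v2 WRITE e 50 -> skip
  v3 WRITE a 9 -> skip
  v4 WRITE b 86 -> keep
  v5 WRITE c 36 -> skip
  v6 WRITE d 25 -> skip
  v7 WRITE a 70 -> skip
  v8 WRITE a 58 -> skip
  v9 WRITE a 31 -> skip
  v10 WRITE a 63 -> skip
  v11 WRITE c 26 -> skip
  v12 WRITE e 65 -> skip
  v13 WRITE c 57 -> skip
  v14 WRITE c 85 -> skip
  v15 WRITE c 63 -> skip
  v16 WRITE b 25 -> drop (> snap)
  v17 WRITE c 72 -> skip
  v18 WRITE a 7 -> skip
Collected: [(4, 86)]

Answer: v4 86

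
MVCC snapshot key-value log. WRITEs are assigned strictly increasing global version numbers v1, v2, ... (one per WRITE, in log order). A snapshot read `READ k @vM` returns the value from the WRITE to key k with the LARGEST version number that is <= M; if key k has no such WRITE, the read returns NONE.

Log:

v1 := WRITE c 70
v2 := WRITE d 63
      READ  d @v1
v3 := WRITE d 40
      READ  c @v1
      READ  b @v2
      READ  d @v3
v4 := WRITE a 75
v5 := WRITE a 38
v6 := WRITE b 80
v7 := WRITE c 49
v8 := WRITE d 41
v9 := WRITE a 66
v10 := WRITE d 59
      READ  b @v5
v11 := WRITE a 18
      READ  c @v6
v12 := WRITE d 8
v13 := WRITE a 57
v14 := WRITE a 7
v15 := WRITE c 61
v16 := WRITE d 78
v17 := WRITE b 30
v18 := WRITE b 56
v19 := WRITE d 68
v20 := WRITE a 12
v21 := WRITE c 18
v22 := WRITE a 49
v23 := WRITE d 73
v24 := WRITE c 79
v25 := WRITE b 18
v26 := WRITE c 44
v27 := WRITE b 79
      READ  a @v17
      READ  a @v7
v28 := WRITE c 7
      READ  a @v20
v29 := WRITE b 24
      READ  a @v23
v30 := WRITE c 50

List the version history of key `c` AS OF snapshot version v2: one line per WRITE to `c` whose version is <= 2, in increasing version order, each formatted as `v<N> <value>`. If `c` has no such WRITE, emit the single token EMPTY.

Scan writes for key=c with version <= 2:
  v1 WRITE c 70 -> keep
  v2 WRITE d 63 -> skip
  v3 WRITE d 40 -> skip
  v4 WRITE a 75 -> skip
  v5 WRITE a 38 -> skip
  v6 WRITE b 80 -> skip
  v7 WRITE c 49 -> drop (> snap)
  v8 WRITE d 41 -> skip
  v9 WRITE a 66 -> skip
  v10 WRITE d 59 -> skip
  v11 WRITE a 18 -> skip
  v12 WRITE d 8 -> skip
  v13 WRITE a 57 -> skip
  v14 WRITE a 7 -> skip
  v15 WRITE c 61 -> drop (> snap)
  v16 WRITE d 78 -> skip
  v17 WRITE b 30 -> skip
  v18 WRITE b 56 -> skip
  v19 WRITE d 68 -> skip
  v20 WRITE a 12 -> skip
  v21 WRITE c 18 -> drop (> snap)
  v22 WRITE a 49 -> skip
  v23 WRITE d 73 -> skip
  v24 WRITE c 79 -> drop (> snap)
  v25 WRITE b 18 -> skip
  v26 WRITE c 44 -> drop (> snap)
  v27 WRITE b 79 -> skip
  v28 WRITE c 7 -> drop (> snap)
  v29 WRITE b 24 -> skip
  v30 WRITE c 50 -> drop (> snap)
Collected: [(1, 70)]

Answer: v1 70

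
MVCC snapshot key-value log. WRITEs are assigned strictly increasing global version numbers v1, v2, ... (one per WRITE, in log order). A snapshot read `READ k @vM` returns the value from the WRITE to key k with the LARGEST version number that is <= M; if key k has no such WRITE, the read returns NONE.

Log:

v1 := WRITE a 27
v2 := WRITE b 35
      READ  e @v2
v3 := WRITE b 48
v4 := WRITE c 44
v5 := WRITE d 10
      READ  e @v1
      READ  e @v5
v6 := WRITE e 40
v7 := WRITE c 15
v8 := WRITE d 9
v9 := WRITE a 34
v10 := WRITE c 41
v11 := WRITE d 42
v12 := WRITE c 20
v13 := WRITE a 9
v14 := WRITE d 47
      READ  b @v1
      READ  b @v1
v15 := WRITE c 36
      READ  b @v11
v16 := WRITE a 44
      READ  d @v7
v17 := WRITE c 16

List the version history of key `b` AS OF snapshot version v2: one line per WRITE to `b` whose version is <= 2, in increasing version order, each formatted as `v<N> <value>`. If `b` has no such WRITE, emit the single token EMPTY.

Scan writes for key=b with version <= 2:
  v1 WRITE a 27 -> skip
  v2 WRITE b 35 -> keep
  v3 WRITE b 48 -> drop (> snap)
  v4 WRITE c 44 -> skip
  v5 WRITE d 10 -> skip
  v6 WRITE e 40 -> skip
  v7 WRITE c 15 -> skip
  v8 WRITE d 9 -> skip
  v9 WRITE a 34 -> skip
  v10 WRITE c 41 -> skip
  v11 WRITE d 42 -> skip
  v12 WRITE c 20 -> skip
  v13 WRITE a 9 -> skip
  v14 WRITE d 47 -> skip
  v15 WRITE c 36 -> skip
  v16 WRITE a 44 -> skip
  v17 WRITE c 16 -> skip
Collected: [(2, 35)]

Answer: v2 35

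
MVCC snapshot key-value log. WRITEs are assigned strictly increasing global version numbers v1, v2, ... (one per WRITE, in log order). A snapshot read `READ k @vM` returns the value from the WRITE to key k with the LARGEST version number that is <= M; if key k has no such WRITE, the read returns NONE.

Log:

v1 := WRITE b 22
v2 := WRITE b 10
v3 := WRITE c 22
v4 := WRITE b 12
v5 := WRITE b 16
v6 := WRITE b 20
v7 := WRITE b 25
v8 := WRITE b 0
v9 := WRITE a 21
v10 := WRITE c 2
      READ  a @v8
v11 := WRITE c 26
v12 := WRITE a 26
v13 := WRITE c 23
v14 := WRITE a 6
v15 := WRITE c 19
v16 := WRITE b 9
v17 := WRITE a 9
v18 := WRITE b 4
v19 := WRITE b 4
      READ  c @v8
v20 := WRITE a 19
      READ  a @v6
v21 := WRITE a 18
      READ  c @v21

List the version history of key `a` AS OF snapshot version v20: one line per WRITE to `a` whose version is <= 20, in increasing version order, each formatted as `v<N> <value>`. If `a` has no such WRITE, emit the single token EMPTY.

Answer: v9 21
v12 26
v14 6
v17 9
v20 19

Derivation:
Scan writes for key=a with version <= 20:
  v1 WRITE b 22 -> skip
  v2 WRITE b 10 -> skip
  v3 WRITE c 22 -> skip
  v4 WRITE b 12 -> skip
  v5 WRITE b 16 -> skip
  v6 WRITE b 20 -> skip
  v7 WRITE b 25 -> skip
  v8 WRITE b 0 -> skip
  v9 WRITE a 21 -> keep
  v10 WRITE c 2 -> skip
  v11 WRITE c 26 -> skip
  v12 WRITE a 26 -> keep
  v13 WRITE c 23 -> skip
  v14 WRITE a 6 -> keep
  v15 WRITE c 19 -> skip
  v16 WRITE b 9 -> skip
  v17 WRITE a 9 -> keep
  v18 WRITE b 4 -> skip
  v19 WRITE b 4 -> skip
  v20 WRITE a 19 -> keep
  v21 WRITE a 18 -> drop (> snap)
Collected: [(9, 21), (12, 26), (14, 6), (17, 9), (20, 19)]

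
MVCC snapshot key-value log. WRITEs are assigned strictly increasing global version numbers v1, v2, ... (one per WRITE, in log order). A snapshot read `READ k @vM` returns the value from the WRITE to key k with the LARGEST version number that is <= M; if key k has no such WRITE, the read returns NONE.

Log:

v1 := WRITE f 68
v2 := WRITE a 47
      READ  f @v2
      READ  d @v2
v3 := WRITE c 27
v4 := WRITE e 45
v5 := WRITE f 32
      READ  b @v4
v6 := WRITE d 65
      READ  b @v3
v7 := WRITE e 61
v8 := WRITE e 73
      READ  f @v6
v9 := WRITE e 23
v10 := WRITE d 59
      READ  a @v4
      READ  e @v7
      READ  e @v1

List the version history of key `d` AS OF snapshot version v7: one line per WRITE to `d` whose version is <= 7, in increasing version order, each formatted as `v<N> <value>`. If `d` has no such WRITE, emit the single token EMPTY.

Answer: v6 65

Derivation:
Scan writes for key=d with version <= 7:
  v1 WRITE f 68 -> skip
  v2 WRITE a 47 -> skip
  v3 WRITE c 27 -> skip
  v4 WRITE e 45 -> skip
  v5 WRITE f 32 -> skip
  v6 WRITE d 65 -> keep
  v7 WRITE e 61 -> skip
  v8 WRITE e 73 -> skip
  v9 WRITE e 23 -> skip
  v10 WRITE d 59 -> drop (> snap)
Collected: [(6, 65)]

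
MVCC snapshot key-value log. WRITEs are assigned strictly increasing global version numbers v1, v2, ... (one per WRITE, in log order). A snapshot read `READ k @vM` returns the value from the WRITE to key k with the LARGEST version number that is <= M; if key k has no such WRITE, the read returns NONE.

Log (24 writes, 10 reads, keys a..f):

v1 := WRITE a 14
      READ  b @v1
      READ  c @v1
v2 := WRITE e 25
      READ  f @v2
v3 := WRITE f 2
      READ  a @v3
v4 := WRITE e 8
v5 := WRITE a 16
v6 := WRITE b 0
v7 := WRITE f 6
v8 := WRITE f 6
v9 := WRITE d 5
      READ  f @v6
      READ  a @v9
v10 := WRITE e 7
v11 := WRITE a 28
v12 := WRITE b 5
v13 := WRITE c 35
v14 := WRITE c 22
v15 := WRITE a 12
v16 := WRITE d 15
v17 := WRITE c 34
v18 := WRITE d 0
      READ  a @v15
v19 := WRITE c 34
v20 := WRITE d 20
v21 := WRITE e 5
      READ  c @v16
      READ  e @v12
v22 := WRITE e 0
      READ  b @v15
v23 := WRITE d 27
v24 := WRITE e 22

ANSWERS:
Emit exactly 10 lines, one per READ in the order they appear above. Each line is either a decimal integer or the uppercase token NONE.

Answer: NONE
NONE
NONE
14
2
16
12
22
7
5

Derivation:
v1: WRITE a=14  (a history now [(1, 14)])
READ b @v1: history=[] -> no version <= 1 -> NONE
READ c @v1: history=[] -> no version <= 1 -> NONE
v2: WRITE e=25  (e history now [(2, 25)])
READ f @v2: history=[] -> no version <= 2 -> NONE
v3: WRITE f=2  (f history now [(3, 2)])
READ a @v3: history=[(1, 14)] -> pick v1 -> 14
v4: WRITE e=8  (e history now [(2, 25), (4, 8)])
v5: WRITE a=16  (a history now [(1, 14), (5, 16)])
v6: WRITE b=0  (b history now [(6, 0)])
v7: WRITE f=6  (f history now [(3, 2), (7, 6)])
v8: WRITE f=6  (f history now [(3, 2), (7, 6), (8, 6)])
v9: WRITE d=5  (d history now [(9, 5)])
READ f @v6: history=[(3, 2), (7, 6), (8, 6)] -> pick v3 -> 2
READ a @v9: history=[(1, 14), (5, 16)] -> pick v5 -> 16
v10: WRITE e=7  (e history now [(2, 25), (4, 8), (10, 7)])
v11: WRITE a=28  (a history now [(1, 14), (5, 16), (11, 28)])
v12: WRITE b=5  (b history now [(6, 0), (12, 5)])
v13: WRITE c=35  (c history now [(13, 35)])
v14: WRITE c=22  (c history now [(13, 35), (14, 22)])
v15: WRITE a=12  (a history now [(1, 14), (5, 16), (11, 28), (15, 12)])
v16: WRITE d=15  (d history now [(9, 5), (16, 15)])
v17: WRITE c=34  (c history now [(13, 35), (14, 22), (17, 34)])
v18: WRITE d=0  (d history now [(9, 5), (16, 15), (18, 0)])
READ a @v15: history=[(1, 14), (5, 16), (11, 28), (15, 12)] -> pick v15 -> 12
v19: WRITE c=34  (c history now [(13, 35), (14, 22), (17, 34), (19, 34)])
v20: WRITE d=20  (d history now [(9, 5), (16, 15), (18, 0), (20, 20)])
v21: WRITE e=5  (e history now [(2, 25), (4, 8), (10, 7), (21, 5)])
READ c @v16: history=[(13, 35), (14, 22), (17, 34), (19, 34)] -> pick v14 -> 22
READ e @v12: history=[(2, 25), (4, 8), (10, 7), (21, 5)] -> pick v10 -> 7
v22: WRITE e=0  (e history now [(2, 25), (4, 8), (10, 7), (21, 5), (22, 0)])
READ b @v15: history=[(6, 0), (12, 5)] -> pick v12 -> 5
v23: WRITE d=27  (d history now [(9, 5), (16, 15), (18, 0), (20, 20), (23, 27)])
v24: WRITE e=22  (e history now [(2, 25), (4, 8), (10, 7), (21, 5), (22, 0), (24, 22)])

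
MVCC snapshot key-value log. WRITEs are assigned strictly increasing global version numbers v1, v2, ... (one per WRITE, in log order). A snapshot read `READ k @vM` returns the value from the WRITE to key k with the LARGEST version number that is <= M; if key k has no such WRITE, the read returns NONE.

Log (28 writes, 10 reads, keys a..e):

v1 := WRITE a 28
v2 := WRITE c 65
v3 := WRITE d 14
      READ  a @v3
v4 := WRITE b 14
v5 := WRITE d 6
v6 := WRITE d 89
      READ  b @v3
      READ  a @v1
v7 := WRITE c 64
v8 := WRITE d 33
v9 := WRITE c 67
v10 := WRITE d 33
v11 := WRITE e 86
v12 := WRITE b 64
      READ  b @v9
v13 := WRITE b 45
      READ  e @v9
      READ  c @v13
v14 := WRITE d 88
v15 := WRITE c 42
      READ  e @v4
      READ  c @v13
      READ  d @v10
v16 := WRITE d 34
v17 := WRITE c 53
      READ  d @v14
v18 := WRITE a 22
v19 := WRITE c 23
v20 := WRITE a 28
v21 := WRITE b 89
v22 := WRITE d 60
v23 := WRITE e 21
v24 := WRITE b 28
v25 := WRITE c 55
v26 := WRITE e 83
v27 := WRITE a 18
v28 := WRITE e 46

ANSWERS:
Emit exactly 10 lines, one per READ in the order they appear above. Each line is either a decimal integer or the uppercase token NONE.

v1: WRITE a=28  (a history now [(1, 28)])
v2: WRITE c=65  (c history now [(2, 65)])
v3: WRITE d=14  (d history now [(3, 14)])
READ a @v3: history=[(1, 28)] -> pick v1 -> 28
v4: WRITE b=14  (b history now [(4, 14)])
v5: WRITE d=6  (d history now [(3, 14), (5, 6)])
v6: WRITE d=89  (d history now [(3, 14), (5, 6), (6, 89)])
READ b @v3: history=[(4, 14)] -> no version <= 3 -> NONE
READ a @v1: history=[(1, 28)] -> pick v1 -> 28
v7: WRITE c=64  (c history now [(2, 65), (7, 64)])
v8: WRITE d=33  (d history now [(3, 14), (5, 6), (6, 89), (8, 33)])
v9: WRITE c=67  (c history now [(2, 65), (7, 64), (9, 67)])
v10: WRITE d=33  (d history now [(3, 14), (5, 6), (6, 89), (8, 33), (10, 33)])
v11: WRITE e=86  (e history now [(11, 86)])
v12: WRITE b=64  (b history now [(4, 14), (12, 64)])
READ b @v9: history=[(4, 14), (12, 64)] -> pick v4 -> 14
v13: WRITE b=45  (b history now [(4, 14), (12, 64), (13, 45)])
READ e @v9: history=[(11, 86)] -> no version <= 9 -> NONE
READ c @v13: history=[(2, 65), (7, 64), (9, 67)] -> pick v9 -> 67
v14: WRITE d=88  (d history now [(3, 14), (5, 6), (6, 89), (8, 33), (10, 33), (14, 88)])
v15: WRITE c=42  (c history now [(2, 65), (7, 64), (9, 67), (15, 42)])
READ e @v4: history=[(11, 86)] -> no version <= 4 -> NONE
READ c @v13: history=[(2, 65), (7, 64), (9, 67), (15, 42)] -> pick v9 -> 67
READ d @v10: history=[(3, 14), (5, 6), (6, 89), (8, 33), (10, 33), (14, 88)] -> pick v10 -> 33
v16: WRITE d=34  (d history now [(3, 14), (5, 6), (6, 89), (8, 33), (10, 33), (14, 88), (16, 34)])
v17: WRITE c=53  (c history now [(2, 65), (7, 64), (9, 67), (15, 42), (17, 53)])
READ d @v14: history=[(3, 14), (5, 6), (6, 89), (8, 33), (10, 33), (14, 88), (16, 34)] -> pick v14 -> 88
v18: WRITE a=22  (a history now [(1, 28), (18, 22)])
v19: WRITE c=23  (c history now [(2, 65), (7, 64), (9, 67), (15, 42), (17, 53), (19, 23)])
v20: WRITE a=28  (a history now [(1, 28), (18, 22), (20, 28)])
v21: WRITE b=89  (b history now [(4, 14), (12, 64), (13, 45), (21, 89)])
v22: WRITE d=60  (d history now [(3, 14), (5, 6), (6, 89), (8, 33), (10, 33), (14, 88), (16, 34), (22, 60)])
v23: WRITE e=21  (e history now [(11, 86), (23, 21)])
v24: WRITE b=28  (b history now [(4, 14), (12, 64), (13, 45), (21, 89), (24, 28)])
v25: WRITE c=55  (c history now [(2, 65), (7, 64), (9, 67), (15, 42), (17, 53), (19, 23), (25, 55)])
v26: WRITE e=83  (e history now [(11, 86), (23, 21), (26, 83)])
v27: WRITE a=18  (a history now [(1, 28), (18, 22), (20, 28), (27, 18)])
v28: WRITE e=46  (e history now [(11, 86), (23, 21), (26, 83), (28, 46)])

Answer: 28
NONE
28
14
NONE
67
NONE
67
33
88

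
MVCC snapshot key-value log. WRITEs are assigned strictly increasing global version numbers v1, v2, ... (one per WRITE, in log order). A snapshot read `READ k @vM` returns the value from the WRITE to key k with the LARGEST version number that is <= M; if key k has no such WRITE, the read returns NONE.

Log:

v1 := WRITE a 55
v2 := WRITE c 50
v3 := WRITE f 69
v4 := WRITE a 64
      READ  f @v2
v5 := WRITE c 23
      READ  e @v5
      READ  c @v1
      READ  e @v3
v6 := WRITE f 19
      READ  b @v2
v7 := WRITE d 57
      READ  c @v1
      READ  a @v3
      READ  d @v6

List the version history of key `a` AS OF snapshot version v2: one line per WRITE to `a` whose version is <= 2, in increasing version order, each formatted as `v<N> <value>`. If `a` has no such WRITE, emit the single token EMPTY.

Scan writes for key=a with version <= 2:
  v1 WRITE a 55 -> keep
  v2 WRITE c 50 -> skip
  v3 WRITE f 69 -> skip
  v4 WRITE a 64 -> drop (> snap)
  v5 WRITE c 23 -> skip
  v6 WRITE f 19 -> skip
  v7 WRITE d 57 -> skip
Collected: [(1, 55)]

Answer: v1 55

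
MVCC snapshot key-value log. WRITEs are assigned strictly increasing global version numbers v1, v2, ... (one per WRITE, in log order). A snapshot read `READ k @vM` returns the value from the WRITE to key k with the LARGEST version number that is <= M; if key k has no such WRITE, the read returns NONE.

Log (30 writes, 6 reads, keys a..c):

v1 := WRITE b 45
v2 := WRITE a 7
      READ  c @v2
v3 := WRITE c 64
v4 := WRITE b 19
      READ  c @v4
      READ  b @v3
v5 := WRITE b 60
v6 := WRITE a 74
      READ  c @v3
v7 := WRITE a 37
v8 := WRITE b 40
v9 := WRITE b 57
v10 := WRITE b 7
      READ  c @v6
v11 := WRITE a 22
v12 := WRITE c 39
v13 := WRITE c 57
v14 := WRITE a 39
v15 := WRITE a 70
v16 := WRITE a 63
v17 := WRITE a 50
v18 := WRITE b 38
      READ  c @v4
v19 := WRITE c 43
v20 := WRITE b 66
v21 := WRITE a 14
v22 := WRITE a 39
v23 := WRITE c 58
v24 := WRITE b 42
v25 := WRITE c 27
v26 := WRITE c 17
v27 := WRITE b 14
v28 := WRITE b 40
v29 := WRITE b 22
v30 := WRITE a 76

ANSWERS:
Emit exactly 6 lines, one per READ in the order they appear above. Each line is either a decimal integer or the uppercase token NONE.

v1: WRITE b=45  (b history now [(1, 45)])
v2: WRITE a=7  (a history now [(2, 7)])
READ c @v2: history=[] -> no version <= 2 -> NONE
v3: WRITE c=64  (c history now [(3, 64)])
v4: WRITE b=19  (b history now [(1, 45), (4, 19)])
READ c @v4: history=[(3, 64)] -> pick v3 -> 64
READ b @v3: history=[(1, 45), (4, 19)] -> pick v1 -> 45
v5: WRITE b=60  (b history now [(1, 45), (4, 19), (5, 60)])
v6: WRITE a=74  (a history now [(2, 7), (6, 74)])
READ c @v3: history=[(3, 64)] -> pick v3 -> 64
v7: WRITE a=37  (a history now [(2, 7), (6, 74), (7, 37)])
v8: WRITE b=40  (b history now [(1, 45), (4, 19), (5, 60), (8, 40)])
v9: WRITE b=57  (b history now [(1, 45), (4, 19), (5, 60), (8, 40), (9, 57)])
v10: WRITE b=7  (b history now [(1, 45), (4, 19), (5, 60), (8, 40), (9, 57), (10, 7)])
READ c @v6: history=[(3, 64)] -> pick v3 -> 64
v11: WRITE a=22  (a history now [(2, 7), (6, 74), (7, 37), (11, 22)])
v12: WRITE c=39  (c history now [(3, 64), (12, 39)])
v13: WRITE c=57  (c history now [(3, 64), (12, 39), (13, 57)])
v14: WRITE a=39  (a history now [(2, 7), (6, 74), (7, 37), (11, 22), (14, 39)])
v15: WRITE a=70  (a history now [(2, 7), (6, 74), (7, 37), (11, 22), (14, 39), (15, 70)])
v16: WRITE a=63  (a history now [(2, 7), (6, 74), (7, 37), (11, 22), (14, 39), (15, 70), (16, 63)])
v17: WRITE a=50  (a history now [(2, 7), (6, 74), (7, 37), (11, 22), (14, 39), (15, 70), (16, 63), (17, 50)])
v18: WRITE b=38  (b history now [(1, 45), (4, 19), (5, 60), (8, 40), (9, 57), (10, 7), (18, 38)])
READ c @v4: history=[(3, 64), (12, 39), (13, 57)] -> pick v3 -> 64
v19: WRITE c=43  (c history now [(3, 64), (12, 39), (13, 57), (19, 43)])
v20: WRITE b=66  (b history now [(1, 45), (4, 19), (5, 60), (8, 40), (9, 57), (10, 7), (18, 38), (20, 66)])
v21: WRITE a=14  (a history now [(2, 7), (6, 74), (7, 37), (11, 22), (14, 39), (15, 70), (16, 63), (17, 50), (21, 14)])
v22: WRITE a=39  (a history now [(2, 7), (6, 74), (7, 37), (11, 22), (14, 39), (15, 70), (16, 63), (17, 50), (21, 14), (22, 39)])
v23: WRITE c=58  (c history now [(3, 64), (12, 39), (13, 57), (19, 43), (23, 58)])
v24: WRITE b=42  (b history now [(1, 45), (4, 19), (5, 60), (8, 40), (9, 57), (10, 7), (18, 38), (20, 66), (24, 42)])
v25: WRITE c=27  (c history now [(3, 64), (12, 39), (13, 57), (19, 43), (23, 58), (25, 27)])
v26: WRITE c=17  (c history now [(3, 64), (12, 39), (13, 57), (19, 43), (23, 58), (25, 27), (26, 17)])
v27: WRITE b=14  (b history now [(1, 45), (4, 19), (5, 60), (8, 40), (9, 57), (10, 7), (18, 38), (20, 66), (24, 42), (27, 14)])
v28: WRITE b=40  (b history now [(1, 45), (4, 19), (5, 60), (8, 40), (9, 57), (10, 7), (18, 38), (20, 66), (24, 42), (27, 14), (28, 40)])
v29: WRITE b=22  (b history now [(1, 45), (4, 19), (5, 60), (8, 40), (9, 57), (10, 7), (18, 38), (20, 66), (24, 42), (27, 14), (28, 40), (29, 22)])
v30: WRITE a=76  (a history now [(2, 7), (6, 74), (7, 37), (11, 22), (14, 39), (15, 70), (16, 63), (17, 50), (21, 14), (22, 39), (30, 76)])

Answer: NONE
64
45
64
64
64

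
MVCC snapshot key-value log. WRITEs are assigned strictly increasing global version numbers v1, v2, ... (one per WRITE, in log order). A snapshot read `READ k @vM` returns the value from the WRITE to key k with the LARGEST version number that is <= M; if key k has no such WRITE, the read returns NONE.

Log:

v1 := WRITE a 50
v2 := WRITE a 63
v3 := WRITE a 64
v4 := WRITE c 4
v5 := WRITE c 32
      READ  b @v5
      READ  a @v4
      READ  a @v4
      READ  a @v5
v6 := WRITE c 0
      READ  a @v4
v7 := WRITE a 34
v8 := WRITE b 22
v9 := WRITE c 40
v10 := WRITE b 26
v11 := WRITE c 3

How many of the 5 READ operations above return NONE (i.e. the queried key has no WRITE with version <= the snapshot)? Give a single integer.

Answer: 1

Derivation:
v1: WRITE a=50  (a history now [(1, 50)])
v2: WRITE a=63  (a history now [(1, 50), (2, 63)])
v3: WRITE a=64  (a history now [(1, 50), (2, 63), (3, 64)])
v4: WRITE c=4  (c history now [(4, 4)])
v5: WRITE c=32  (c history now [(4, 4), (5, 32)])
READ b @v5: history=[] -> no version <= 5 -> NONE
READ a @v4: history=[(1, 50), (2, 63), (3, 64)] -> pick v3 -> 64
READ a @v4: history=[(1, 50), (2, 63), (3, 64)] -> pick v3 -> 64
READ a @v5: history=[(1, 50), (2, 63), (3, 64)] -> pick v3 -> 64
v6: WRITE c=0  (c history now [(4, 4), (5, 32), (6, 0)])
READ a @v4: history=[(1, 50), (2, 63), (3, 64)] -> pick v3 -> 64
v7: WRITE a=34  (a history now [(1, 50), (2, 63), (3, 64), (7, 34)])
v8: WRITE b=22  (b history now [(8, 22)])
v9: WRITE c=40  (c history now [(4, 4), (5, 32), (6, 0), (9, 40)])
v10: WRITE b=26  (b history now [(8, 22), (10, 26)])
v11: WRITE c=3  (c history now [(4, 4), (5, 32), (6, 0), (9, 40), (11, 3)])
Read results in order: ['NONE', '64', '64', '64', '64']
NONE count = 1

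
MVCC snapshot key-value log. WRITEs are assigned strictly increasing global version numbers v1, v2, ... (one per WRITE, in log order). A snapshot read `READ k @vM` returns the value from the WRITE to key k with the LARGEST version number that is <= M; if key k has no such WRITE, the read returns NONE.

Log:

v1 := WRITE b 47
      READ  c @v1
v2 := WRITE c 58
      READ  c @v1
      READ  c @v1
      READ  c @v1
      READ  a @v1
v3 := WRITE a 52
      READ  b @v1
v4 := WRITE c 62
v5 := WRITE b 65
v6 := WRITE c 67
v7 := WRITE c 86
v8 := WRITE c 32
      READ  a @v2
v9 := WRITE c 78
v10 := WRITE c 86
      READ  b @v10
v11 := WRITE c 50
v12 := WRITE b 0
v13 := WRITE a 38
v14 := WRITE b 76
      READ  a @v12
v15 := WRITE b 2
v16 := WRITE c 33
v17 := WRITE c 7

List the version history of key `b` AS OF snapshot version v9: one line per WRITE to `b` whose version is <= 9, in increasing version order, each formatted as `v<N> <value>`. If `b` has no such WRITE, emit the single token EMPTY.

Answer: v1 47
v5 65

Derivation:
Scan writes for key=b with version <= 9:
  v1 WRITE b 47 -> keep
  v2 WRITE c 58 -> skip
  v3 WRITE a 52 -> skip
  v4 WRITE c 62 -> skip
  v5 WRITE b 65 -> keep
  v6 WRITE c 67 -> skip
  v7 WRITE c 86 -> skip
  v8 WRITE c 32 -> skip
  v9 WRITE c 78 -> skip
  v10 WRITE c 86 -> skip
  v11 WRITE c 50 -> skip
  v12 WRITE b 0 -> drop (> snap)
  v13 WRITE a 38 -> skip
  v14 WRITE b 76 -> drop (> snap)
  v15 WRITE b 2 -> drop (> snap)
  v16 WRITE c 33 -> skip
  v17 WRITE c 7 -> skip
Collected: [(1, 47), (5, 65)]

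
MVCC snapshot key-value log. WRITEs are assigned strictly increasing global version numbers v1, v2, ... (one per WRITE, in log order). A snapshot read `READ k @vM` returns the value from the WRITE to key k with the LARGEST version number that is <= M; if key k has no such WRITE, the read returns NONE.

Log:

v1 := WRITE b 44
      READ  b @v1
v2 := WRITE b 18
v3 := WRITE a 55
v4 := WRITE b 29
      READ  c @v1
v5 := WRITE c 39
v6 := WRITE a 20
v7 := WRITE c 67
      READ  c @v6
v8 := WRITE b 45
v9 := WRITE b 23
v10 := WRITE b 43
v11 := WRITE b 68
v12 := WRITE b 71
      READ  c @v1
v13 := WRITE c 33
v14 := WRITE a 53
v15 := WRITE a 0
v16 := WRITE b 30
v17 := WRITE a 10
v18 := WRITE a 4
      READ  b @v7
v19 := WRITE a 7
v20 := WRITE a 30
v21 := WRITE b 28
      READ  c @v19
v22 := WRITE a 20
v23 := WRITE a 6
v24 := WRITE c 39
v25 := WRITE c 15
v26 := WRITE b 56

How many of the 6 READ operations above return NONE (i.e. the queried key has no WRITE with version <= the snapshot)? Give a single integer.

Answer: 2

Derivation:
v1: WRITE b=44  (b history now [(1, 44)])
READ b @v1: history=[(1, 44)] -> pick v1 -> 44
v2: WRITE b=18  (b history now [(1, 44), (2, 18)])
v3: WRITE a=55  (a history now [(3, 55)])
v4: WRITE b=29  (b history now [(1, 44), (2, 18), (4, 29)])
READ c @v1: history=[] -> no version <= 1 -> NONE
v5: WRITE c=39  (c history now [(5, 39)])
v6: WRITE a=20  (a history now [(3, 55), (6, 20)])
v7: WRITE c=67  (c history now [(5, 39), (7, 67)])
READ c @v6: history=[(5, 39), (7, 67)] -> pick v5 -> 39
v8: WRITE b=45  (b history now [(1, 44), (2, 18), (4, 29), (8, 45)])
v9: WRITE b=23  (b history now [(1, 44), (2, 18), (4, 29), (8, 45), (9, 23)])
v10: WRITE b=43  (b history now [(1, 44), (2, 18), (4, 29), (8, 45), (9, 23), (10, 43)])
v11: WRITE b=68  (b history now [(1, 44), (2, 18), (4, 29), (8, 45), (9, 23), (10, 43), (11, 68)])
v12: WRITE b=71  (b history now [(1, 44), (2, 18), (4, 29), (8, 45), (9, 23), (10, 43), (11, 68), (12, 71)])
READ c @v1: history=[(5, 39), (7, 67)] -> no version <= 1 -> NONE
v13: WRITE c=33  (c history now [(5, 39), (7, 67), (13, 33)])
v14: WRITE a=53  (a history now [(3, 55), (6, 20), (14, 53)])
v15: WRITE a=0  (a history now [(3, 55), (6, 20), (14, 53), (15, 0)])
v16: WRITE b=30  (b history now [(1, 44), (2, 18), (4, 29), (8, 45), (9, 23), (10, 43), (11, 68), (12, 71), (16, 30)])
v17: WRITE a=10  (a history now [(3, 55), (6, 20), (14, 53), (15, 0), (17, 10)])
v18: WRITE a=4  (a history now [(3, 55), (6, 20), (14, 53), (15, 0), (17, 10), (18, 4)])
READ b @v7: history=[(1, 44), (2, 18), (4, 29), (8, 45), (9, 23), (10, 43), (11, 68), (12, 71), (16, 30)] -> pick v4 -> 29
v19: WRITE a=7  (a history now [(3, 55), (6, 20), (14, 53), (15, 0), (17, 10), (18, 4), (19, 7)])
v20: WRITE a=30  (a history now [(3, 55), (6, 20), (14, 53), (15, 0), (17, 10), (18, 4), (19, 7), (20, 30)])
v21: WRITE b=28  (b history now [(1, 44), (2, 18), (4, 29), (8, 45), (9, 23), (10, 43), (11, 68), (12, 71), (16, 30), (21, 28)])
READ c @v19: history=[(5, 39), (7, 67), (13, 33)] -> pick v13 -> 33
v22: WRITE a=20  (a history now [(3, 55), (6, 20), (14, 53), (15, 0), (17, 10), (18, 4), (19, 7), (20, 30), (22, 20)])
v23: WRITE a=6  (a history now [(3, 55), (6, 20), (14, 53), (15, 0), (17, 10), (18, 4), (19, 7), (20, 30), (22, 20), (23, 6)])
v24: WRITE c=39  (c history now [(5, 39), (7, 67), (13, 33), (24, 39)])
v25: WRITE c=15  (c history now [(5, 39), (7, 67), (13, 33), (24, 39), (25, 15)])
v26: WRITE b=56  (b history now [(1, 44), (2, 18), (4, 29), (8, 45), (9, 23), (10, 43), (11, 68), (12, 71), (16, 30), (21, 28), (26, 56)])
Read results in order: ['44', 'NONE', '39', 'NONE', '29', '33']
NONE count = 2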